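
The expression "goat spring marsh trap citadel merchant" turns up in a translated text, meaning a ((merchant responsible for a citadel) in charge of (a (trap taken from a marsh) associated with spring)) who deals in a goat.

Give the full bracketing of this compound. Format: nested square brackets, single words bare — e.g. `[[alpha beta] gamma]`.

[goat [[spring [marsh trap]] [citadel merchant]]]

At the top level: head "merchant" (specifically "spring marsh trap citadel merchant"); modifier "goat".
Within "spring marsh trap citadel merchant", the head is "merchant" (specifically "citadel merchant") and the modifier is "spring marsh trap".
Within "spring marsh trap", the head is "trap" (specifically "marsh trap") and the modifier is "spring".
Within "marsh trap", the head is "trap" and the modifier is "marsh".
Within "citadel merchant", the head is "merchant" and the modifier is "citadel".
Assembled: [goat [[spring [marsh trap]] [citadel merchant]]].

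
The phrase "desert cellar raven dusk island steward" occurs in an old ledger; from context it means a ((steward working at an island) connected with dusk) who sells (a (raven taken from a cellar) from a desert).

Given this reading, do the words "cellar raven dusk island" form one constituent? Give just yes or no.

The top-level split is [desert cellar raven] [dusk island steward]; the full structure is [[desert [cellar raven]] [dusk [island steward]]].
"cellar raven dusk island" straddles a constituent boundary, so it is not a single unit.

no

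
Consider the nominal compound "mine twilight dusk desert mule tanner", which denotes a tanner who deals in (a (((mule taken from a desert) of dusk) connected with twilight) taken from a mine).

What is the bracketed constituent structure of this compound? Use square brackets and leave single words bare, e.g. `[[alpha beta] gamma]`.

[[mine [twilight [dusk [desert mule]]]] tanner]

At the top level: head "tanner"; modifier "mine twilight dusk desert mule".
"mine twilight dusk desert mule" → head "mule" (specifically "twilight dusk desert mule"), modifier "mine".
"twilight dusk desert mule" → head "mule" (specifically "dusk desert mule"), modifier "twilight".
"dusk desert mule" → head "mule" (specifically "desert mule"), modifier "dusk".
"desert mule" → head "mule", modifier "desert".
So the structure is [[mine [twilight [dusk [desert mule]]]] tanner].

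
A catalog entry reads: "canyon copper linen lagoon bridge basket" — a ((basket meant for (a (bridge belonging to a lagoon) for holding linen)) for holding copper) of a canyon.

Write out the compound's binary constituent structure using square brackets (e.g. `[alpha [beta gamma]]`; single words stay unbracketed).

At the top level: head "basket" (specifically "copper linen lagoon bridge basket"); modifier "canyon".
Within "copper linen lagoon bridge basket", the head is "basket" (specifically "linen lagoon bridge basket") and the modifier is "copper".
Within "linen lagoon bridge basket", the head is "basket" and the modifier is "linen lagoon bridge".
Within "linen lagoon bridge", the head is "bridge" (specifically "lagoon bridge") and the modifier is "linen".
Within "lagoon bridge", the head is "bridge" and the modifier is "lagoon".
Assembled: [canyon [copper [[linen [lagoon bridge]] basket]]].

[canyon [copper [[linen [lagoon bridge]] basket]]]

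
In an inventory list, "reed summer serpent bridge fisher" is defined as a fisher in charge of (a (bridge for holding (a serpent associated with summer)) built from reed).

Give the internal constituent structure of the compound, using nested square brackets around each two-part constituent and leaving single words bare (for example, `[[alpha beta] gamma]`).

[[reed [[summer serpent] bridge]] fisher]

At the top level: head "fisher"; modifier "reed summer serpent bridge".
"reed summer serpent bridge" → head "bridge" (specifically "summer serpent bridge"), modifier "reed".
"summer serpent bridge" → head "bridge", modifier "summer serpent".
"summer serpent" → head "serpent", modifier "summer".
Putting it together: [[reed [[summer serpent] bridge]] fisher].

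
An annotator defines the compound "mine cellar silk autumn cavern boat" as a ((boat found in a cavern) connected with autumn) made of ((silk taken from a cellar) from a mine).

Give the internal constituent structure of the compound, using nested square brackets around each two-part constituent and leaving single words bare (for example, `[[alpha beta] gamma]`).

[[mine [cellar silk]] [autumn [cavern boat]]]

Whole compound: head "boat" (specifically "autumn cavern boat"), modifier "mine cellar silk".
Inside "mine cellar silk": head "silk" (specifically "cellar silk"), modifier "mine".
Inside "cellar silk": head "silk", modifier "cellar".
Inside "autumn cavern boat": head "boat" (specifically "cavern boat"), modifier "autumn".
Inside "cavern boat": head "boat", modifier "cavern".
Assembled: [[mine [cellar silk]] [autumn [cavern boat]]].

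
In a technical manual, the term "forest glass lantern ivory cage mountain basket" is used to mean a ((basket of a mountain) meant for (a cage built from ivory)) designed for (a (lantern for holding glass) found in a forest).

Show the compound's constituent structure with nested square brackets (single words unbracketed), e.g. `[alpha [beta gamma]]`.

[[forest [glass lantern]] [[ivory cage] [mountain basket]]]

The outermost head in the paraphrase is "basket" (specifically "ivory cage mountain basket"), modified by "forest glass lantern".
"forest glass lantern" → head "lantern" (specifically "glass lantern"), modifier "forest".
"glass lantern" → head "lantern", modifier "glass".
"ivory cage mountain basket" → head "basket" (specifically "mountain basket"), modifier "ivory cage".
"ivory cage" → head "cage", modifier "ivory".
"mountain basket" → head "basket", modifier "mountain".
Putting it together: [[forest [glass lantern]] [[ivory cage] [mountain basket]]].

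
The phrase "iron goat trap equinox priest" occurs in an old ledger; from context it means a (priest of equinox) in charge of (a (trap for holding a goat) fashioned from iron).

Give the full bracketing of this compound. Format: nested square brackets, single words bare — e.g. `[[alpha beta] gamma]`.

[[iron [goat trap]] [equinox priest]]

At the top level: head "priest" (specifically "equinox priest"); modifier "iron goat trap".
Within "iron goat trap", the head is "trap" (specifically "goat trap") and the modifier is "iron".
Within "goat trap", the head is "trap" and the modifier is "goat".
Within "equinox priest", the head is "priest" and the modifier is "equinox".
Assembled: [[iron [goat trap]] [equinox priest]].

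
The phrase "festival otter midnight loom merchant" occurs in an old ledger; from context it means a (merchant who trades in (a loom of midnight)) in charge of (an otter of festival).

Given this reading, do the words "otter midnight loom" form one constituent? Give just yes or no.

The top-level split is [festival otter] [midnight loom merchant]; the full structure is [[festival otter] [[midnight loom] merchant]].
"otter midnight loom" straddles a constituent boundary, so it is not a single unit.

no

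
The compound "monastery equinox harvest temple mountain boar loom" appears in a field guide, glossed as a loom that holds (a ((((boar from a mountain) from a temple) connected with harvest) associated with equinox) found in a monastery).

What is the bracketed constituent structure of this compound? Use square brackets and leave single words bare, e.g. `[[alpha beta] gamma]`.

Whole compound: head "loom", modifier "monastery equinox harvest temple mountain boar".
Within "monastery equinox harvest temple mountain boar", the head is "boar" (specifically "equinox harvest temple mountain boar") and the modifier is "monastery".
Within "equinox harvest temple mountain boar", the head is "boar" (specifically "harvest temple mountain boar") and the modifier is "equinox".
Within "harvest temple mountain boar", the head is "boar" (specifically "temple mountain boar") and the modifier is "harvest".
Within "temple mountain boar", the head is "boar" (specifically "mountain boar") and the modifier is "temple".
Within "mountain boar", the head is "boar" and the modifier is "mountain".
So the structure is [[monastery [equinox [harvest [temple [mountain boar]]]]] loom].

[[monastery [equinox [harvest [temple [mountain boar]]]]] loom]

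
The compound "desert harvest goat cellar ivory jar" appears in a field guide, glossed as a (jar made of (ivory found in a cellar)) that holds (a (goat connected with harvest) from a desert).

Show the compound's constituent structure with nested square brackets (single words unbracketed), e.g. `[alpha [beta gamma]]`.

Whole compound: head "jar" (specifically "cellar ivory jar"), modifier "desert harvest goat".
Inside "desert harvest goat": head "goat" (specifically "harvest goat"), modifier "desert".
Inside "harvest goat": head "goat", modifier "harvest".
Inside "cellar ivory jar": head "jar", modifier "cellar ivory".
Inside "cellar ivory": head "ivory", modifier "cellar".
Assembled: [[desert [harvest goat]] [[cellar ivory] jar]].

[[desert [harvest goat]] [[cellar ivory] jar]]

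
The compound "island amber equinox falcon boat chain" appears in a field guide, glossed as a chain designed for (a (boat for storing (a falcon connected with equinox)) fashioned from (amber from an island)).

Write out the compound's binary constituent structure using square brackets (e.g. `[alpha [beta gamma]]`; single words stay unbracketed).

[[[island amber] [[equinox falcon] boat]] chain]

The outermost head in the paraphrase is "chain", modified by "island amber equinox falcon boat".
Within "island amber equinox falcon boat", the head is "boat" (specifically "equinox falcon boat") and the modifier is "island amber".
Within "island amber", the head is "amber" and the modifier is "island".
Within "equinox falcon boat", the head is "boat" and the modifier is "equinox falcon".
Within "equinox falcon", the head is "falcon" and the modifier is "equinox".
Assembled: [[[island amber] [[equinox falcon] boat]] chain].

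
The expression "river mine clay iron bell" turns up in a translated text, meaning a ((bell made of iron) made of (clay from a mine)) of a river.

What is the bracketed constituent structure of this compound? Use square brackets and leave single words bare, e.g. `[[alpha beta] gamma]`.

[river [[mine clay] [iron bell]]]

The outermost head in the paraphrase is "bell" (specifically "mine clay iron bell"), modified by "river".
Inside "mine clay iron bell": head "bell" (specifically "iron bell"), modifier "mine clay".
Inside "mine clay": head "clay", modifier "mine".
Inside "iron bell": head "bell", modifier "iron".
Putting it together: [river [[mine clay] [iron bell]]].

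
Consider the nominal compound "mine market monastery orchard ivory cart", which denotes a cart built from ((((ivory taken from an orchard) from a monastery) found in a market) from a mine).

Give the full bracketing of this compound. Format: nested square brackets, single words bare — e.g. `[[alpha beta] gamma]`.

Whole compound: head "cart", modifier "mine market monastery orchard ivory".
Within "mine market monastery orchard ivory", the head is "ivory" (specifically "market monastery orchard ivory") and the modifier is "mine".
Within "market monastery orchard ivory", the head is "ivory" (specifically "monastery orchard ivory") and the modifier is "market".
Within "monastery orchard ivory", the head is "ivory" (specifically "orchard ivory") and the modifier is "monastery".
Within "orchard ivory", the head is "ivory" and the modifier is "orchard".
Assembled: [[mine [market [monastery [orchard ivory]]]] cart].

[[mine [market [monastery [orchard ivory]]]] cart]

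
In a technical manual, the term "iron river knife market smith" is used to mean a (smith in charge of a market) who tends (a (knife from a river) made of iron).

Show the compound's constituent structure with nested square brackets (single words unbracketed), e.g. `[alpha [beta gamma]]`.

Overall it is a kind of smith (specifically "market smith"); the modifier is "iron river knife".
"iron river knife" → head "knife" (specifically "river knife"), modifier "iron".
"river knife" → head "knife", modifier "river".
"market smith" → head "smith", modifier "market".
Putting it together: [[iron [river knife]] [market smith]].

[[iron [river knife]] [market smith]]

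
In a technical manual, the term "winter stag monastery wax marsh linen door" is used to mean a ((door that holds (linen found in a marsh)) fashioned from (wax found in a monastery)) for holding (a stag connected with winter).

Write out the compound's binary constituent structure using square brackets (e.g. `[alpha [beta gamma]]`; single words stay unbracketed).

The outermost head in the paraphrase is "door" (specifically "monastery wax marsh linen door"), modified by "winter stag".
"winter stag" → head "stag", modifier "winter".
"monastery wax marsh linen door" → head "door" (specifically "marsh linen door"), modifier "monastery wax".
"monastery wax" → head "wax", modifier "monastery".
"marsh linen door" → head "door", modifier "marsh linen".
"marsh linen" → head "linen", modifier "marsh".
Putting it together: [[winter stag] [[monastery wax] [[marsh linen] door]]].

[[winter stag] [[monastery wax] [[marsh linen] door]]]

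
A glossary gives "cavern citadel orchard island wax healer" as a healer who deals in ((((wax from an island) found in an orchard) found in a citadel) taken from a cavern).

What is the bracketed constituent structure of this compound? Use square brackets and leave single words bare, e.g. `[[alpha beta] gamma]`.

The outermost head in the paraphrase is "healer", modified by "cavern citadel orchard island wax".
Inside "cavern citadel orchard island wax": head "wax" (specifically "citadel orchard island wax"), modifier "cavern".
Inside "citadel orchard island wax": head "wax" (specifically "orchard island wax"), modifier "citadel".
Inside "orchard island wax": head "wax" (specifically "island wax"), modifier "orchard".
Inside "island wax": head "wax", modifier "island".
Assembled: [[cavern [citadel [orchard [island wax]]]] healer].

[[cavern [citadel [orchard [island wax]]]] healer]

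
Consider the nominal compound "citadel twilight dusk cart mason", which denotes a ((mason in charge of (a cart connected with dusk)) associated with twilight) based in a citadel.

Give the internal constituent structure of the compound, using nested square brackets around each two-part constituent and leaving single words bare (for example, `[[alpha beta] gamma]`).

At the top level: head "mason" (specifically "twilight dusk cart mason"); modifier "citadel".
Inside "twilight dusk cart mason": head "mason" (specifically "dusk cart mason"), modifier "twilight".
Inside "dusk cart mason": head "mason", modifier "dusk cart".
Inside "dusk cart": head "cart", modifier "dusk".
Assembled: [citadel [twilight [[dusk cart] mason]]].

[citadel [twilight [[dusk cart] mason]]]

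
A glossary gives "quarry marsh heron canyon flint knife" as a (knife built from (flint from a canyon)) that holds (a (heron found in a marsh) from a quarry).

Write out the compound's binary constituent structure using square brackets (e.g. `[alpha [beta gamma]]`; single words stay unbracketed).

Overall it is a kind of knife (specifically "canyon flint knife"); the modifier is "quarry marsh heron".
"quarry marsh heron" → head "heron" (specifically "marsh heron"), modifier "quarry".
"marsh heron" → head "heron", modifier "marsh".
"canyon flint knife" → head "knife", modifier "canyon flint".
"canyon flint" → head "flint", modifier "canyon".
Assembled: [[quarry [marsh heron]] [[canyon flint] knife]].

[[quarry [marsh heron]] [[canyon flint] knife]]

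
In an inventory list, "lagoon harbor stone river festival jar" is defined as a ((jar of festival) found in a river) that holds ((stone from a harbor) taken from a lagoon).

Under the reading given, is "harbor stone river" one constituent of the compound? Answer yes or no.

no

The top-level split is [lagoon harbor stone] [river festival jar]; the full structure is [[lagoon [harbor stone]] [river [festival jar]]].
"harbor stone river" straddles a constituent boundary, so it is not a single unit.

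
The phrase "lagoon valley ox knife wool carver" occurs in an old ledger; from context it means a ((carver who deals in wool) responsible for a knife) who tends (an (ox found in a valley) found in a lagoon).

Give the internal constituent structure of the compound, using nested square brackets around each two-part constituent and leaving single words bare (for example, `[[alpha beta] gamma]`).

[[lagoon [valley ox]] [knife [wool carver]]]

At the top level: head "carver" (specifically "knife wool carver"); modifier "lagoon valley ox".
"lagoon valley ox" → head "ox" (specifically "valley ox"), modifier "lagoon".
"valley ox" → head "ox", modifier "valley".
"knife wool carver" → head "carver" (specifically "wool carver"), modifier "knife".
"wool carver" → head "carver", modifier "wool".
Assembled: [[lagoon [valley ox]] [knife [wool carver]]].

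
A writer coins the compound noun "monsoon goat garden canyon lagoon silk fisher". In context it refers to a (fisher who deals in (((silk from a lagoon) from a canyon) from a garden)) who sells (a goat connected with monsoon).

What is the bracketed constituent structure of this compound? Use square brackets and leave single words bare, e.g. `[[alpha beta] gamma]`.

Whole compound: head "fisher" (specifically "garden canyon lagoon silk fisher"), modifier "monsoon goat".
Within "monsoon goat", the head is "goat" and the modifier is "monsoon".
Within "garden canyon lagoon silk fisher", the head is "fisher" and the modifier is "garden canyon lagoon silk".
Within "garden canyon lagoon silk", the head is "silk" (specifically "canyon lagoon silk") and the modifier is "garden".
Within "canyon lagoon silk", the head is "silk" (specifically "lagoon silk") and the modifier is "canyon".
Within "lagoon silk", the head is "silk" and the modifier is "lagoon".
Assembled: [[monsoon goat] [[garden [canyon [lagoon silk]]] fisher]].

[[monsoon goat] [[garden [canyon [lagoon silk]]] fisher]]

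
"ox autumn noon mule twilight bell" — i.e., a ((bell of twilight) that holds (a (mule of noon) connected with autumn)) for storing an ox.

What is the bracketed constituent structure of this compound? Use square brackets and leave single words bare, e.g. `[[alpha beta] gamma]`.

Whole compound: head "bell" (specifically "autumn noon mule twilight bell"), modifier "ox".
Within "autumn noon mule twilight bell", the head is "bell" (specifically "twilight bell") and the modifier is "autumn noon mule".
Within "autumn noon mule", the head is "mule" (specifically "noon mule") and the modifier is "autumn".
Within "noon mule", the head is "mule" and the modifier is "noon".
Within "twilight bell", the head is "bell" and the modifier is "twilight".
Putting it together: [ox [[autumn [noon mule]] [twilight bell]]].

[ox [[autumn [noon mule]] [twilight bell]]]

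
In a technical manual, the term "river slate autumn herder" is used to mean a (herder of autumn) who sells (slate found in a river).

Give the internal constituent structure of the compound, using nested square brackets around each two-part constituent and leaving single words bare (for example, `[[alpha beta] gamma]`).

Overall it is a kind of herder (specifically "autumn herder"); the modifier is "river slate".
"river slate" → head "slate", modifier "river".
"autumn herder" → head "herder", modifier "autumn".
Assembled: [[river slate] [autumn herder]].

[[river slate] [autumn herder]]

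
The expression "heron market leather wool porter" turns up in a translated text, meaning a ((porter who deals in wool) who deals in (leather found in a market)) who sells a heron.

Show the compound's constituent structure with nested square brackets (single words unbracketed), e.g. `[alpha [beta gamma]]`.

[heron [[market leather] [wool porter]]]

The outermost head in the paraphrase is "porter" (specifically "market leather wool porter"), modified by "heron".
"market leather wool porter" → head "porter" (specifically "wool porter"), modifier "market leather".
"market leather" → head "leather", modifier "market".
"wool porter" → head "porter", modifier "wool".
Putting it together: [heron [[market leather] [wool porter]]].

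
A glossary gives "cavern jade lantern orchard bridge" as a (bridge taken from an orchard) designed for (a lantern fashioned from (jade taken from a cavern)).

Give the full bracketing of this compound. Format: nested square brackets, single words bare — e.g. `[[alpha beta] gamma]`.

[[[cavern jade] lantern] [orchard bridge]]

The outermost head in the paraphrase is "bridge" (specifically "orchard bridge"), modified by "cavern jade lantern".
"cavern jade lantern" → head "lantern", modifier "cavern jade".
"cavern jade" → head "jade", modifier "cavern".
"orchard bridge" → head "bridge", modifier "orchard".
So the structure is [[[cavern jade] lantern] [orchard bridge]].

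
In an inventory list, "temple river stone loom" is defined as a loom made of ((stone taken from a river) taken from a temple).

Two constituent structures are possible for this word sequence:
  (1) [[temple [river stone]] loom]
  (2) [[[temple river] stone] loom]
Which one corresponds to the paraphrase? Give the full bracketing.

The paraphrase's head is the "loom" part ("loom"); its modifier is "temple river stone".
That top-level split, carried through the inner groups, gives [[temple [river stone]] loom].

[[temple [river stone]] loom]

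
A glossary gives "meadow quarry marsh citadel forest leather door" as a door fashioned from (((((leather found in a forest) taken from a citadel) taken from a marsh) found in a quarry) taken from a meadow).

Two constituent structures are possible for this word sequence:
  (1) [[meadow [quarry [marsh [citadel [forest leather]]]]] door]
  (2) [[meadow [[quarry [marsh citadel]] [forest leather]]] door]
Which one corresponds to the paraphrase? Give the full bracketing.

[[meadow [quarry [marsh [citadel [forest leather]]]]] door]

The paraphrase's head is the "door" part ("door"); its modifier is "meadow quarry marsh citadel forest leather".
That top-level split, carried through the inner groups, gives [[meadow [quarry [marsh [citadel [forest leather]]]]] door].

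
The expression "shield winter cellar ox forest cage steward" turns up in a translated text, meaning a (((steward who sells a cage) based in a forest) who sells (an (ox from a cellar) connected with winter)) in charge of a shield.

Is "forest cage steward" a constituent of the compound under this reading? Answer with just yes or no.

The paraphrase groups the words so that "forest cage steward" is one unit: it corresponds to a single parenthesized sub-phrase.
The full structure is [shield [[winter [cellar ox]] [forest [cage steward]]]], in which [forest cage steward] is a constituent.

yes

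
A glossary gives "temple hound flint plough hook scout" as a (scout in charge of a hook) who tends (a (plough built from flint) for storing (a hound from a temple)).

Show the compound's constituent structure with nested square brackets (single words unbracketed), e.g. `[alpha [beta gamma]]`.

Overall it is a kind of scout (specifically "hook scout"); the modifier is "temple hound flint plough".
Inside "temple hound flint plough": head "plough" (specifically "flint plough"), modifier "temple hound".
Inside "temple hound": head "hound", modifier "temple".
Inside "flint plough": head "plough", modifier "flint".
Inside "hook scout": head "scout", modifier "hook".
Assembled: [[[temple hound] [flint plough]] [hook scout]].

[[[temple hound] [flint plough]] [hook scout]]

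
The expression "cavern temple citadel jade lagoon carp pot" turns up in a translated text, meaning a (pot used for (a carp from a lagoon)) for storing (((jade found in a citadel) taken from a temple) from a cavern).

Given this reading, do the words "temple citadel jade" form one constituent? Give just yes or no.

yes

The paraphrase groups the words so that "temple citadel jade" is one unit: it corresponds to a single parenthesized sub-phrase.
The full structure is [[cavern [temple [citadel jade]]] [[lagoon carp] pot]], in which [temple citadel jade] is a constituent.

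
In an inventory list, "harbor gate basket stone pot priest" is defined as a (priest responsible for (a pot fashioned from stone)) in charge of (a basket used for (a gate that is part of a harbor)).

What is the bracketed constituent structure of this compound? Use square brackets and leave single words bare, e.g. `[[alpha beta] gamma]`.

Whole compound: head "priest" (specifically "stone pot priest"), modifier "harbor gate basket".
Within "harbor gate basket", the head is "basket" and the modifier is "harbor gate".
Within "harbor gate", the head is "gate" and the modifier is "harbor".
Within "stone pot priest", the head is "priest" and the modifier is "stone pot".
Within "stone pot", the head is "pot" and the modifier is "stone".
So the structure is [[[harbor gate] basket] [[stone pot] priest]].

[[[harbor gate] basket] [[stone pot] priest]]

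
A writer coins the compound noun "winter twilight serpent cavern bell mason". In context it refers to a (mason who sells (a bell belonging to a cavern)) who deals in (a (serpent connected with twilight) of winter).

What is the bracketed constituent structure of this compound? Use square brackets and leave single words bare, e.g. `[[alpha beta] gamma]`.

Whole compound: head "mason" (specifically "cavern bell mason"), modifier "winter twilight serpent".
Within "winter twilight serpent", the head is "serpent" (specifically "twilight serpent") and the modifier is "winter".
Within "twilight serpent", the head is "serpent" and the modifier is "twilight".
Within "cavern bell mason", the head is "mason" and the modifier is "cavern bell".
Within "cavern bell", the head is "bell" and the modifier is "cavern".
Assembled: [[winter [twilight serpent]] [[cavern bell] mason]].

[[winter [twilight serpent]] [[cavern bell] mason]]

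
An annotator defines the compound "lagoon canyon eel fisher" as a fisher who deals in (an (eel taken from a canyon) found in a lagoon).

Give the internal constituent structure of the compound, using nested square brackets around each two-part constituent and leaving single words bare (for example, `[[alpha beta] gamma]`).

Overall it is a kind of fisher; the modifier is "lagoon canyon eel".
Inside "lagoon canyon eel": head "eel" (specifically "canyon eel"), modifier "lagoon".
Inside "canyon eel": head "eel", modifier "canyon".
Putting it together: [[lagoon [canyon eel]] fisher].

[[lagoon [canyon eel]] fisher]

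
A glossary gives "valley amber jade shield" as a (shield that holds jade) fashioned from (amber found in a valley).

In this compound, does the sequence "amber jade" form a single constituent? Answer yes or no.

no

The top-level split is [valley amber] [jade shield]; the full structure is [[valley amber] [jade shield]].
"amber jade" straddles a constituent boundary, so it is not a single unit.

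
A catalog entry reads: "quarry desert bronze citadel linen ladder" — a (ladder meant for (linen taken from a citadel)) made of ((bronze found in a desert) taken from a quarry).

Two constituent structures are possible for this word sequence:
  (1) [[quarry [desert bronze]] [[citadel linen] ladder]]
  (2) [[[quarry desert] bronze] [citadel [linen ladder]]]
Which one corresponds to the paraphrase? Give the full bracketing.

[[quarry [desert bronze]] [[citadel linen] ladder]]

The paraphrase's head is the "ladder" part ("citadel linen ladder"); its modifier is "quarry desert bronze".
That top-level split, carried through the inner groups, gives [[quarry [desert bronze]] [[citadel linen] ladder]].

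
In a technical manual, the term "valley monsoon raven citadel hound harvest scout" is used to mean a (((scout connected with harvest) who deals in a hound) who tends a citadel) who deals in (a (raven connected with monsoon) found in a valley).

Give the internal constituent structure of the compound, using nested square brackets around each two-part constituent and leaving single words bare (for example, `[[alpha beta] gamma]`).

[[valley [monsoon raven]] [citadel [hound [harvest scout]]]]

At the top level: head "scout" (specifically "citadel hound harvest scout"); modifier "valley monsoon raven".
Within "valley monsoon raven", the head is "raven" (specifically "monsoon raven") and the modifier is "valley".
Within "monsoon raven", the head is "raven" and the modifier is "monsoon".
Within "citadel hound harvest scout", the head is "scout" (specifically "hound harvest scout") and the modifier is "citadel".
Within "hound harvest scout", the head is "scout" (specifically "harvest scout") and the modifier is "hound".
Within "harvest scout", the head is "scout" and the modifier is "harvest".
Putting it together: [[valley [monsoon raven]] [citadel [hound [harvest scout]]]].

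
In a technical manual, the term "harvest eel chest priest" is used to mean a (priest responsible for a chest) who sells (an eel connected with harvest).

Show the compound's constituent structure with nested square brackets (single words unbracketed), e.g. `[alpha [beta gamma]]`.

[[harvest eel] [chest priest]]

Whole compound: head "priest" (specifically "chest priest"), modifier "harvest eel".
Within "harvest eel", the head is "eel" and the modifier is "harvest".
Within "chest priest", the head is "priest" and the modifier is "chest".
So the structure is [[harvest eel] [chest priest]].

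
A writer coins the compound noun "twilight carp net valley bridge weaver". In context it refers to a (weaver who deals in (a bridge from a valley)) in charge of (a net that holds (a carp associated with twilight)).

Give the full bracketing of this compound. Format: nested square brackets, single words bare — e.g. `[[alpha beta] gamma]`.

Whole compound: head "weaver" (specifically "valley bridge weaver"), modifier "twilight carp net".
"twilight carp net" → head "net", modifier "twilight carp".
"twilight carp" → head "carp", modifier "twilight".
"valley bridge weaver" → head "weaver", modifier "valley bridge".
"valley bridge" → head "bridge", modifier "valley".
So the structure is [[[twilight carp] net] [[valley bridge] weaver]].

[[[twilight carp] net] [[valley bridge] weaver]]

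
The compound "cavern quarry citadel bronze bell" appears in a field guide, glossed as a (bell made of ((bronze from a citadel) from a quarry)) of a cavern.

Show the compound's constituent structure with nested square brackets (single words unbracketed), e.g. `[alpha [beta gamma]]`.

[cavern [[quarry [citadel bronze]] bell]]

Overall it is a kind of bell (specifically "quarry citadel bronze bell"); the modifier is "cavern".
Inside "quarry citadel bronze bell": head "bell", modifier "quarry citadel bronze".
Inside "quarry citadel bronze": head "bronze" (specifically "citadel bronze"), modifier "quarry".
Inside "citadel bronze": head "bronze", modifier "citadel".
Assembled: [cavern [[quarry [citadel bronze]] bell]].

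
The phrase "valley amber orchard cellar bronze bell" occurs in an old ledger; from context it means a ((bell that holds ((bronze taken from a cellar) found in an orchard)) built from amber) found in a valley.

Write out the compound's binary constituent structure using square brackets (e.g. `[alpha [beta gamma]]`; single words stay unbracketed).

[valley [amber [[orchard [cellar bronze]] bell]]]

Whole compound: head "bell" (specifically "amber orchard cellar bronze bell"), modifier "valley".
"amber orchard cellar bronze bell" → head "bell" (specifically "orchard cellar bronze bell"), modifier "amber".
"orchard cellar bronze bell" → head "bell", modifier "orchard cellar bronze".
"orchard cellar bronze" → head "bronze" (specifically "cellar bronze"), modifier "orchard".
"cellar bronze" → head "bronze", modifier "cellar".
So the structure is [valley [amber [[orchard [cellar bronze]] bell]]].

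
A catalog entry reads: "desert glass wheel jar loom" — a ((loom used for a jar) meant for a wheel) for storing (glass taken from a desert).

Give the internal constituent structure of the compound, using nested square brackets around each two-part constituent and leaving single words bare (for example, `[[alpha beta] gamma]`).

At the top level: head "loom" (specifically "wheel jar loom"); modifier "desert glass".
Inside "desert glass": head "glass", modifier "desert".
Inside "wheel jar loom": head "loom" (specifically "jar loom"), modifier "wheel".
Inside "jar loom": head "loom", modifier "jar".
Putting it together: [[desert glass] [wheel [jar loom]]].

[[desert glass] [wheel [jar loom]]]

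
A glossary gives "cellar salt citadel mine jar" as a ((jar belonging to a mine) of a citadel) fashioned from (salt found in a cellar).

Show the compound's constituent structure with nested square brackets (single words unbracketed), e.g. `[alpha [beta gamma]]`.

[[cellar salt] [citadel [mine jar]]]

At the top level: head "jar" (specifically "citadel mine jar"); modifier "cellar salt".
Inside "cellar salt": head "salt", modifier "cellar".
Inside "citadel mine jar": head "jar" (specifically "mine jar"), modifier "citadel".
Inside "mine jar": head "jar", modifier "mine".
Assembled: [[cellar salt] [citadel [mine jar]]].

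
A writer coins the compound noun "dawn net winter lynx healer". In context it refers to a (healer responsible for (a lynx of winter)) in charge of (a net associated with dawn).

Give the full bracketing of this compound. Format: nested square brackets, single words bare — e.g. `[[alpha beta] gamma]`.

[[dawn net] [[winter lynx] healer]]

Overall it is a kind of healer (specifically "winter lynx healer"); the modifier is "dawn net".
Inside "dawn net": head "net", modifier "dawn".
Inside "winter lynx healer": head "healer", modifier "winter lynx".
Inside "winter lynx": head "lynx", modifier "winter".
Putting it together: [[dawn net] [[winter lynx] healer]].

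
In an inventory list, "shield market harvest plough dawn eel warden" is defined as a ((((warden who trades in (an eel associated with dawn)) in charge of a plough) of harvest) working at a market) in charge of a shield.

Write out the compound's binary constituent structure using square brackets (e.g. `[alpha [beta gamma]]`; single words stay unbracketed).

[shield [market [harvest [plough [[dawn eel] warden]]]]]

At the top level: head "warden" (specifically "market harvest plough dawn eel warden"); modifier "shield".
Inside "market harvest plough dawn eel warden": head "warden" (specifically "harvest plough dawn eel warden"), modifier "market".
Inside "harvest plough dawn eel warden": head "warden" (specifically "plough dawn eel warden"), modifier "harvest".
Inside "plough dawn eel warden": head "warden" (specifically "dawn eel warden"), modifier "plough".
Inside "dawn eel warden": head "warden", modifier "dawn eel".
Inside "dawn eel": head "eel", modifier "dawn".
Assembled: [shield [market [harvest [plough [[dawn eel] warden]]]]].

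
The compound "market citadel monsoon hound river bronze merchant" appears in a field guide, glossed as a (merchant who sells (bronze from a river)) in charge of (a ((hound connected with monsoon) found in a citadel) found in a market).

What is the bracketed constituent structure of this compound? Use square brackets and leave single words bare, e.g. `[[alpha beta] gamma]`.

[[market [citadel [monsoon hound]]] [[river bronze] merchant]]

Whole compound: head "merchant" (specifically "river bronze merchant"), modifier "market citadel monsoon hound".
Within "market citadel monsoon hound", the head is "hound" (specifically "citadel monsoon hound") and the modifier is "market".
Within "citadel monsoon hound", the head is "hound" (specifically "monsoon hound") and the modifier is "citadel".
Within "monsoon hound", the head is "hound" and the modifier is "monsoon".
Within "river bronze merchant", the head is "merchant" and the modifier is "river bronze".
Within "river bronze", the head is "bronze" and the modifier is "river".
Assembled: [[market [citadel [monsoon hound]]] [[river bronze] merchant]].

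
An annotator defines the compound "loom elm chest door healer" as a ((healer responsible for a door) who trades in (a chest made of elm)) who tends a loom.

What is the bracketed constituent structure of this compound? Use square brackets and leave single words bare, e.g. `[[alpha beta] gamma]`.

[loom [[elm chest] [door healer]]]

At the top level: head "healer" (specifically "elm chest door healer"); modifier "loom".
Inside "elm chest door healer": head "healer" (specifically "door healer"), modifier "elm chest".
Inside "elm chest": head "chest", modifier "elm".
Inside "door healer": head "healer", modifier "door".
Assembled: [loom [[elm chest] [door healer]]].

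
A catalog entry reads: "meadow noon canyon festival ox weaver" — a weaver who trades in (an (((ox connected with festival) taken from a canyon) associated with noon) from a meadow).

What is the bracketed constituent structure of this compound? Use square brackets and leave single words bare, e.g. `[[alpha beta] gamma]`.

[[meadow [noon [canyon [festival ox]]]] weaver]

Overall it is a kind of weaver; the modifier is "meadow noon canyon festival ox".
Within "meadow noon canyon festival ox", the head is "ox" (specifically "noon canyon festival ox") and the modifier is "meadow".
Within "noon canyon festival ox", the head is "ox" (specifically "canyon festival ox") and the modifier is "noon".
Within "canyon festival ox", the head is "ox" (specifically "festival ox") and the modifier is "canyon".
Within "festival ox", the head is "ox" and the modifier is "festival".
Putting it together: [[meadow [noon [canyon [festival ox]]]] weaver].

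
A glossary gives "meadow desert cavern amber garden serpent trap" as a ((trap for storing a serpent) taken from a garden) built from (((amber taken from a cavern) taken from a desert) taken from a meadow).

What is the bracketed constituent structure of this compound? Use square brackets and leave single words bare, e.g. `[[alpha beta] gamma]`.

Overall it is a kind of trap (specifically "garden serpent trap"); the modifier is "meadow desert cavern amber".
"meadow desert cavern amber" → head "amber" (specifically "desert cavern amber"), modifier "meadow".
"desert cavern amber" → head "amber" (specifically "cavern amber"), modifier "desert".
"cavern amber" → head "amber", modifier "cavern".
"garden serpent trap" → head "trap" (specifically "serpent trap"), modifier "garden".
"serpent trap" → head "trap", modifier "serpent".
So the structure is [[meadow [desert [cavern amber]]] [garden [serpent trap]]].

[[meadow [desert [cavern amber]]] [garden [serpent trap]]]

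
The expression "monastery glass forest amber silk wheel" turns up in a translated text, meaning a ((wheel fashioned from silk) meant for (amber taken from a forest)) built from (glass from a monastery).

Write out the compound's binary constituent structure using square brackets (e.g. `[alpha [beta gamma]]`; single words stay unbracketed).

Overall it is a kind of wheel (specifically "forest amber silk wheel"); the modifier is "monastery glass".
Within "monastery glass", the head is "glass" and the modifier is "monastery".
Within "forest amber silk wheel", the head is "wheel" (specifically "silk wheel") and the modifier is "forest amber".
Within "forest amber", the head is "amber" and the modifier is "forest".
Within "silk wheel", the head is "wheel" and the modifier is "silk".
Putting it together: [[monastery glass] [[forest amber] [silk wheel]]].

[[monastery glass] [[forest amber] [silk wheel]]]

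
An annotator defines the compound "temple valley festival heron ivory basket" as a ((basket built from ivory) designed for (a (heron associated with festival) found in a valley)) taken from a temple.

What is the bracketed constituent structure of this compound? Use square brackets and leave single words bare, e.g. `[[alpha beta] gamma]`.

[temple [[valley [festival heron]] [ivory basket]]]

The outermost head in the paraphrase is "basket" (specifically "valley festival heron ivory basket"), modified by "temple".
"valley festival heron ivory basket" → head "basket" (specifically "ivory basket"), modifier "valley festival heron".
"valley festival heron" → head "heron" (specifically "festival heron"), modifier "valley".
"festival heron" → head "heron", modifier "festival".
"ivory basket" → head "basket", modifier "ivory".
Putting it together: [temple [[valley [festival heron]] [ivory basket]]].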